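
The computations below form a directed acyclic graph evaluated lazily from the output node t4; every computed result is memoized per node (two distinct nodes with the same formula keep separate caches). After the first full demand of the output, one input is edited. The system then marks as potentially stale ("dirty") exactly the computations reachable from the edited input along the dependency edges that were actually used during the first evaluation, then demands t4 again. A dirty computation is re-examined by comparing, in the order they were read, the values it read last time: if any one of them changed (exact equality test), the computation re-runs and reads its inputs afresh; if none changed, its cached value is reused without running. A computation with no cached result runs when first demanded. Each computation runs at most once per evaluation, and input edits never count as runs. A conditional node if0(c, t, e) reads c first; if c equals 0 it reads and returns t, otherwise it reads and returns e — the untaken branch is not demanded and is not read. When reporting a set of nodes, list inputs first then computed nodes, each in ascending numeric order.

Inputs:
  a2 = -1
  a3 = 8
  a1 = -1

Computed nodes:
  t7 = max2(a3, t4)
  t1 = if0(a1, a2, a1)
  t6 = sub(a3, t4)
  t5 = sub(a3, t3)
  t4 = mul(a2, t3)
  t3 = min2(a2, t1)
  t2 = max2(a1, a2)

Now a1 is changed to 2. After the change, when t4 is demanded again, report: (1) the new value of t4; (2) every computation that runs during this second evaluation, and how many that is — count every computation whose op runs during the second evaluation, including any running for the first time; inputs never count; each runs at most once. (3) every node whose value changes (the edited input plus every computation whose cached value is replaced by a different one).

Demanding t4 again yields 1.
2 computations run: t1, t3.
The nodes whose values change: a1, t1.
Note the absorption at t3: it re-runs yet its value is the same, leaving the output's value untouched.

First demand of the output computes:
  t1 = if0(a1=-1 -> else branch a1) = -1
  t3 = min2(-1, -1) = -1
  t4 = mul(-1, -1) = 1

After the edit, cleaning proceeds:
  t1: a read changed (a1 -1->2; a1 -1->2) — executes, giving 2.
  t3: a read changed (t1 -1->2) — executes, giving -1 — identical to its old value.
  t4: dirty, but its reads are unchanged (a2 unchanged, t3 unchanged); cached 1 stands.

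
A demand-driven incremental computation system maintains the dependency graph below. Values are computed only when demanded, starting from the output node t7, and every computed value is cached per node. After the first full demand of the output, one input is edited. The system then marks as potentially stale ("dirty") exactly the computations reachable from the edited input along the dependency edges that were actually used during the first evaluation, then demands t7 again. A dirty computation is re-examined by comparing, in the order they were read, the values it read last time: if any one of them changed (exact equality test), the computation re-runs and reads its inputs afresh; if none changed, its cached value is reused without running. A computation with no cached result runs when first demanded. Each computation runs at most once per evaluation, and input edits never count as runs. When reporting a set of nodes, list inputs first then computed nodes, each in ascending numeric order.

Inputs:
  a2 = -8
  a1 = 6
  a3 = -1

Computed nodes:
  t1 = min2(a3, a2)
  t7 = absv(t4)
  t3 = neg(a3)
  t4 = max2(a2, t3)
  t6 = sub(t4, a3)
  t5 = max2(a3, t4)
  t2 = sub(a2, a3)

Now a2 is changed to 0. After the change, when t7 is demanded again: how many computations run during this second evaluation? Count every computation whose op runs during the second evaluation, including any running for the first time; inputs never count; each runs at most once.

Computations that run: t4 — 1 in total.
Key observation: the change is absorbed at t4 — it re-runs but produces the same value, and the output's value is unchanged.

First evaluation (everything demanded from the output):
  t3 = neg(-1) = 1
  t4 = max2(-8, 1) = 1
  t7 = absv(1) = 1

Propagation after the edit:
  t4: runs — a2 -8->0; result 1 (same value as before).
  t7: checked — values it read are unchanged (t4 unchanged); reused cached 1 without running.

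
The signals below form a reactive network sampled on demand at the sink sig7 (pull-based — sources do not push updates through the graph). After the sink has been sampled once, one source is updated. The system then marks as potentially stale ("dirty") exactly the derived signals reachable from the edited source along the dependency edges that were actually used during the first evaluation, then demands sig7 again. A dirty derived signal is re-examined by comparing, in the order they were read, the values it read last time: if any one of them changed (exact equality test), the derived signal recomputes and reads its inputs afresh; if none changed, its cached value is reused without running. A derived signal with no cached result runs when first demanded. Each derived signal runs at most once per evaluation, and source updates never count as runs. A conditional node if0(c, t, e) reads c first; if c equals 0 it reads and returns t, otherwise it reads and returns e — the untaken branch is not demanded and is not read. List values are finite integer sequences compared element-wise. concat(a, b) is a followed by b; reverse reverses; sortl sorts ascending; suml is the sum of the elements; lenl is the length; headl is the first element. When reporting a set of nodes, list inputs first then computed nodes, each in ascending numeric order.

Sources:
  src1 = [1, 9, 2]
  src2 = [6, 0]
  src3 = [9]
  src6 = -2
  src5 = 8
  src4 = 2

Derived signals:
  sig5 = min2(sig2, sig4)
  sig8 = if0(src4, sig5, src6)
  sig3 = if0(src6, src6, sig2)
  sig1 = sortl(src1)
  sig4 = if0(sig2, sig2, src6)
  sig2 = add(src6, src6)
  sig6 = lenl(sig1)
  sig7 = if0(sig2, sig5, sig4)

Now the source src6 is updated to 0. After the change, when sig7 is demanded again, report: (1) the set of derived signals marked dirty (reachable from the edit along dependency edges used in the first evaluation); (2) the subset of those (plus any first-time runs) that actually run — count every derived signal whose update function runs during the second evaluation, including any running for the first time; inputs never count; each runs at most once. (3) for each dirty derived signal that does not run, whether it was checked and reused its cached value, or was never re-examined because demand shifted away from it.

Initial pass — values computed on the first demand:
  sig2 = add(-2, -2) = -4
  sig4 = if0(sig2=-4 -> else branch src6) = -2
  sig7 = if0(sig2=-4 -> else branch sig4) = -2

Second demand — change propagation:
  sig2: re-runs because src6 -2->0; src6 -2->0; new result 0.
  sig4: re-runs because sig2 -4->0; src6 -2->0; new result 0.
  sig5: newly demanded (no cache) — executes and yields 0.
  sig7: re-runs because sig2 -4->0; sig4 -2->0; new result 0.

The important point: the flipped condition pulls in fresh nodes; sig5 runs for the first time.

Dirty set: sig2, sig4, sig7.
Run set: sig2, sig4, sig5, sig7 (4 run).
All dirty derived signals ended up running.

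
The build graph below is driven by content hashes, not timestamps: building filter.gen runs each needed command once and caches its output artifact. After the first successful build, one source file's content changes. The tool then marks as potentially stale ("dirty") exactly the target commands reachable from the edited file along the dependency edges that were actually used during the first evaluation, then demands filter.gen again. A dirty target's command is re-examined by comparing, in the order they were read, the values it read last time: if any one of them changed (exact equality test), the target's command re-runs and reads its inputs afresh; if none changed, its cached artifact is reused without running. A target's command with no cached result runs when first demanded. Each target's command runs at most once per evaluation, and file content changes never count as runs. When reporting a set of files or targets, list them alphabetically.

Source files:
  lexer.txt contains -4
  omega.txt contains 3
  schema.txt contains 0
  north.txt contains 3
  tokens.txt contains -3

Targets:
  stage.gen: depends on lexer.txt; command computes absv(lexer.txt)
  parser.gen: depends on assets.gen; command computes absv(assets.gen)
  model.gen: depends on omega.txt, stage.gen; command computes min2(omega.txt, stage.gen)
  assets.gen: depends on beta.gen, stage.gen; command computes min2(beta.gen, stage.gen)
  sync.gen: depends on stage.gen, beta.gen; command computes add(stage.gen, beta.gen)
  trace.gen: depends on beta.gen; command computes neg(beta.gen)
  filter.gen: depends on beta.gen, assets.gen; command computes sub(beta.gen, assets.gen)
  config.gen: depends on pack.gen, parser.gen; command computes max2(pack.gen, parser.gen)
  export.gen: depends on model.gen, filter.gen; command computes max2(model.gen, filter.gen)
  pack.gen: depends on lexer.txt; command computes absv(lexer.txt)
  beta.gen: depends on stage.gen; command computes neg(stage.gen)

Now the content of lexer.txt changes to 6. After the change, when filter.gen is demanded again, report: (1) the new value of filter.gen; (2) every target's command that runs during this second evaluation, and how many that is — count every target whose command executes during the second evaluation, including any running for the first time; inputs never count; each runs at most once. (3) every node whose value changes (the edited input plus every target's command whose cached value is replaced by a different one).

Initial pass — values computed on the first demand:
  stage.gen = absv(-4) = 4
  beta.gen = neg(4) = -4
  assets.gen = min2(-4, 4) = -4
  filter.gen = sub(-4, -4) = 0

Second demand — change propagation:
  stage.gen: re-runs because lexer.txt -4->6; new result 6.
  beta.gen: re-runs because stage.gen 4->6; new result -6.
  assets.gen: re-runs because beta.gen -4->-6; stage.gen 4->6; new result -6.
  filter.gen: re-runs because beta.gen -4->-6; assets.gen -4->-6; new result 0 (unchanged).

filter.gen now evaluates to 0.
Run set: assets.gen, beta.gen, filter.gen, stage.gen (4 run).
Changed values: assets.gen, beta.gen, lexer.txt, stage.gen.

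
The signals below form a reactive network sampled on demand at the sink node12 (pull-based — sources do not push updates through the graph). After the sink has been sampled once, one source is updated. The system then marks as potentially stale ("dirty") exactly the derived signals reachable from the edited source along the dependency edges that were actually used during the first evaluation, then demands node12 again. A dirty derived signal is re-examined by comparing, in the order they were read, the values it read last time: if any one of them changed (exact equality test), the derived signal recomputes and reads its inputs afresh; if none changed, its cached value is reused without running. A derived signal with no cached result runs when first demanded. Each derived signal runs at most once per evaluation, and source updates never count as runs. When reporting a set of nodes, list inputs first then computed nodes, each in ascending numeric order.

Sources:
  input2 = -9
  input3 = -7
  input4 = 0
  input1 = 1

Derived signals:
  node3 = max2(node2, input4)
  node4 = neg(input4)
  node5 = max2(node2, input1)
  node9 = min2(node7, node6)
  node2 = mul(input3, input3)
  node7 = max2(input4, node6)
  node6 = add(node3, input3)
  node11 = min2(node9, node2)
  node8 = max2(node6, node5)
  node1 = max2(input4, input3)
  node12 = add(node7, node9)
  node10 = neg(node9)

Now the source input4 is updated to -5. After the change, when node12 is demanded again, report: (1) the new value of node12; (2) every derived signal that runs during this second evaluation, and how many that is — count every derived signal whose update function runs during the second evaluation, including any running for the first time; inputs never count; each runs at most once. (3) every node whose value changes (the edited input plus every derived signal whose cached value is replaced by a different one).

node12 now evaluates to 84.
Run set: node3, node7 (2 run).
Changed values: input4.
The important point: at node6 every value read last time is unchanged, so the dirty flag clears without a run.

Initial pass — values computed on the first demand:
  node2 = mul(-7, -7) = 49
  node3 = max2(49, 0) = 49
  node6 = add(49, -7) = 42
  node7 = max2(0, 42) = 42
  node9 = min2(42, 42) = 42
  node12 = add(42, 42) = 84

Second demand — change propagation:
  node3: re-runs because input4 0->-5; new result 49 (unchanged).
  node6: re-examined; everything it read last time is the same (node3 unchanged, input3 unchanged) — cache 42 kept, no run.
  node7: re-runs because input4 0->-5; new result 42 (unchanged).
  node9: re-examined; everything it read last time is the same (node7 unchanged, node6 unchanged) — cache 42 kept, no run.
  node12: re-examined; everything it read last time is the same (node7 unchanged, node9 unchanged) — cache 84 kept, no run.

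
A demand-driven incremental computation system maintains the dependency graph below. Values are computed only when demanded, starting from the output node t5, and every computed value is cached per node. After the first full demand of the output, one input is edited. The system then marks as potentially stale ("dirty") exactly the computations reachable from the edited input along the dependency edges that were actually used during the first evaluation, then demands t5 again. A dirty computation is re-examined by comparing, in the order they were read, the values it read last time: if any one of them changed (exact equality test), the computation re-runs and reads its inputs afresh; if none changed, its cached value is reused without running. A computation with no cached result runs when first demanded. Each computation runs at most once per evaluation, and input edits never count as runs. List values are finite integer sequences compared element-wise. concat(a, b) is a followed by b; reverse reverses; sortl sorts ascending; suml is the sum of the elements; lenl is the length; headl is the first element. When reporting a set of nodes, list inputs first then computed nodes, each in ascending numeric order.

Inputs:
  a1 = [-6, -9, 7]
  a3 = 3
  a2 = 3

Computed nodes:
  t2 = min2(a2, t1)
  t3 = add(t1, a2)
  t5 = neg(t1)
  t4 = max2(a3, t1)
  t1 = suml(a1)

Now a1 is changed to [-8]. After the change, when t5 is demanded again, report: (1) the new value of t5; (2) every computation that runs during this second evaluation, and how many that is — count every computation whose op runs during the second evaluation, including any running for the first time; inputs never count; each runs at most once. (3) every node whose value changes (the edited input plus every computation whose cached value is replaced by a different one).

First evaluation (everything demanded from the output):
  t1 = suml([-6, -9, 7]) = -8
  t5 = neg(-8) = 8

Propagation after the edit:
  t1: runs — a1 [-6, -9, 7]->[-8]; result -8 (same value as before).
  t5: checked — values it read are unchanged (t1 unchanged); reused cached 8 without running.

Key observation: the change is absorbed at t1 — it re-runs but produces the same value, and the output's value is unchanged.

New value of t5: 8.
Computations that run: t1 — 1 in total.
Values that change: a1.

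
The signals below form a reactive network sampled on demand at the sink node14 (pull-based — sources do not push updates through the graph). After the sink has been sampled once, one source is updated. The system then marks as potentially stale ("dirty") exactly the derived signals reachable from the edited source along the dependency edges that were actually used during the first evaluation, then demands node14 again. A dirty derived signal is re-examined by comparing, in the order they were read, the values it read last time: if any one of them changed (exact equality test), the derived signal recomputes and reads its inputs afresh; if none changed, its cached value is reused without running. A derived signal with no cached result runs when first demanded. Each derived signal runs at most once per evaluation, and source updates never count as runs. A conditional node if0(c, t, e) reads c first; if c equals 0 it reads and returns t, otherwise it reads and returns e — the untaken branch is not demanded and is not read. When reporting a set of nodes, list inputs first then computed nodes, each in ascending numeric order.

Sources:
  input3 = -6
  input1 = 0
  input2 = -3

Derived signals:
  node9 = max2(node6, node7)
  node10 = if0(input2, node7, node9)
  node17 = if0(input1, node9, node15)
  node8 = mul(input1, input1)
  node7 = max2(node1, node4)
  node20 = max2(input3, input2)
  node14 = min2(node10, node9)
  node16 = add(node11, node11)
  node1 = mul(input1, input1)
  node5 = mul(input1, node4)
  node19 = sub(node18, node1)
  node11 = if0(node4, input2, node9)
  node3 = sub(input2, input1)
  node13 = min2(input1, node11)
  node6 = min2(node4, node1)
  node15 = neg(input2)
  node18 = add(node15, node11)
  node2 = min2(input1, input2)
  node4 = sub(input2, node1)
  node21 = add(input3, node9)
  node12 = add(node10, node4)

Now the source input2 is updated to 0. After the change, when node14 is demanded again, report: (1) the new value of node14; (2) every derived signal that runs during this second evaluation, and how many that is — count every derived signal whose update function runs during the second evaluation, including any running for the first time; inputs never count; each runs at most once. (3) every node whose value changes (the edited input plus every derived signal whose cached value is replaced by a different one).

node14 now evaluates to 0.
Run set: node4, node6, node7, node9, node10 (5 run).
Changed values: input2, node4, node6.
The important point: at node14 every value read last time is unchanged, so the dirty flag clears without a run.

Initial pass — values computed on the first demand:
  node1 = mul(0, 0) = 0
  node4 = sub(-3, 0) = -3
  node6 = min2(-3, 0) = -3
  node7 = max2(0, -3) = 0
  node9 = max2(-3, 0) = 0
  node10 = if0(input2=-3 -> else branch node9) = 0
  node14 = min2(0, 0) = 0

Second demand — change propagation:
  node4: re-runs because input2 -3->0; new result 0.
  node6: re-runs because node4 -3->0; new result 0.
  node7: re-runs because node4 -3->0; new result 0 (unchanged).
  node9: re-runs because node6 -3->0; new result 0 (unchanged).
  node10: re-runs because input2 -3->0; new result 0 (unchanged).
  node14: re-examined; everything it read last time is the same (node10 unchanged, node9 unchanged) — cache 0 kept, no run.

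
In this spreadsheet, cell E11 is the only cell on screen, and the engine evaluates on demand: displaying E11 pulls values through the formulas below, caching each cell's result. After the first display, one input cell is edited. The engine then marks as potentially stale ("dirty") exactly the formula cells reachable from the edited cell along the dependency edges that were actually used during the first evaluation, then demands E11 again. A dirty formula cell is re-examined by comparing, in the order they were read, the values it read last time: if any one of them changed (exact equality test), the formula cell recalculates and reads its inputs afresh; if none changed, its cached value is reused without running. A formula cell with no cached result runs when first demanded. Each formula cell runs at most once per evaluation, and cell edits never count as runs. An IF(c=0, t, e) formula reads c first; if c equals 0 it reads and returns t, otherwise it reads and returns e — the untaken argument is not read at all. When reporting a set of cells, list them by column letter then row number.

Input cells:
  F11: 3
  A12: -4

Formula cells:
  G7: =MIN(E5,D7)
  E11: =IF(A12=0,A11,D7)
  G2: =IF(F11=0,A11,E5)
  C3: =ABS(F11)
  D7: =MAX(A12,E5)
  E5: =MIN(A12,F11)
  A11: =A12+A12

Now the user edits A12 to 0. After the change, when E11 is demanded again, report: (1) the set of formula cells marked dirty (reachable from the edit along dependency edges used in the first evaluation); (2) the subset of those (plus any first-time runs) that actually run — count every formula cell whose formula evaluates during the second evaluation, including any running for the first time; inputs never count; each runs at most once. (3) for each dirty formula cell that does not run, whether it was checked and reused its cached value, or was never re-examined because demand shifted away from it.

Dirty set: D7, E5, E11.
Run set: A11, E11 (2 run).
Left stale — demand moved off them: D7, E5.
The important point: the flipped condition redirects demand; D7, E5 are left stale, never re-checked.

Initial pass — values computed on the first demand:
  E5 = MIN(-4, 3) = -4
  D7 = MAX(-4, -4) = -4
  E11 = IF(A12=0: A12=-4 -> else branch D7) = -4

Second demand — change propagation:
  A11: newly demanded (no cache) — executes and yields 0.
  E5: dirty yet unreached — the second evaluation never asks for it.
  D7: dirty yet unreached — the second evaluation never asks for it.
  E11: re-runs because A12 -4->0; new result 0.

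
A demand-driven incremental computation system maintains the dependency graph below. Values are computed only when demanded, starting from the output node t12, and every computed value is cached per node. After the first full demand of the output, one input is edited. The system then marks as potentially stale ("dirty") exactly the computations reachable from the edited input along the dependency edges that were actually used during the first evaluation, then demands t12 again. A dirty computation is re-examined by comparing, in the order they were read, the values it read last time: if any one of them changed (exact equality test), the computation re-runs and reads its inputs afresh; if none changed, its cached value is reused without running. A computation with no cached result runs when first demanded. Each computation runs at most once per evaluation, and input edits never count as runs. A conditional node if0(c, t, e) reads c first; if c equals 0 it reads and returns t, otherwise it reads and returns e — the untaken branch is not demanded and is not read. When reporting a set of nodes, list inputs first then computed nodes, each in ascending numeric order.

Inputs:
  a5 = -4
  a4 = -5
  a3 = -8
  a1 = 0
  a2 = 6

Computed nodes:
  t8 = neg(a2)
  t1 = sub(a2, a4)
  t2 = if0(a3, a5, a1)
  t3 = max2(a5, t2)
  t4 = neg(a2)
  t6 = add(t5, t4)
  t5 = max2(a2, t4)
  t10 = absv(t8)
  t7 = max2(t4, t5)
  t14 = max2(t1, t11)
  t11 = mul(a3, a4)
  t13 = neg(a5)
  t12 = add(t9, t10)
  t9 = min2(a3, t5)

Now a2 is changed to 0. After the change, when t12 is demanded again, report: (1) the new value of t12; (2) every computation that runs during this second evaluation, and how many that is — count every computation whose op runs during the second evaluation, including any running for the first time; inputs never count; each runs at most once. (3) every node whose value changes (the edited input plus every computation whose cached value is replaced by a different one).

First evaluation (everything demanded from the output):
  t4 = neg(6) = -6
  t5 = max2(6, -6) = 6
  t8 = neg(6) = -6
  t9 = min2(-8, 6) = -8
  t10 = absv(-6) = 6
  t12 = add(-8, 6) = -2

Propagation after the edit:
  t4: runs — a2 6->0; result 0.
  t5: runs — a2 6->0; t4 -6->0; result 0.
  t8: runs — a2 6->0; result 0.
  t9: runs — t5 6->0; result -8 (same value as before).
  t10: runs — t8 -6->0; result 0.
  t12: runs — t10 6->0; result -8.

New value of t12: -8.
Computations that run: t4, t5, t8, t9, t10, t12 — 6 in total.
Values that change: a2, t4, t5, t8, t10, t12.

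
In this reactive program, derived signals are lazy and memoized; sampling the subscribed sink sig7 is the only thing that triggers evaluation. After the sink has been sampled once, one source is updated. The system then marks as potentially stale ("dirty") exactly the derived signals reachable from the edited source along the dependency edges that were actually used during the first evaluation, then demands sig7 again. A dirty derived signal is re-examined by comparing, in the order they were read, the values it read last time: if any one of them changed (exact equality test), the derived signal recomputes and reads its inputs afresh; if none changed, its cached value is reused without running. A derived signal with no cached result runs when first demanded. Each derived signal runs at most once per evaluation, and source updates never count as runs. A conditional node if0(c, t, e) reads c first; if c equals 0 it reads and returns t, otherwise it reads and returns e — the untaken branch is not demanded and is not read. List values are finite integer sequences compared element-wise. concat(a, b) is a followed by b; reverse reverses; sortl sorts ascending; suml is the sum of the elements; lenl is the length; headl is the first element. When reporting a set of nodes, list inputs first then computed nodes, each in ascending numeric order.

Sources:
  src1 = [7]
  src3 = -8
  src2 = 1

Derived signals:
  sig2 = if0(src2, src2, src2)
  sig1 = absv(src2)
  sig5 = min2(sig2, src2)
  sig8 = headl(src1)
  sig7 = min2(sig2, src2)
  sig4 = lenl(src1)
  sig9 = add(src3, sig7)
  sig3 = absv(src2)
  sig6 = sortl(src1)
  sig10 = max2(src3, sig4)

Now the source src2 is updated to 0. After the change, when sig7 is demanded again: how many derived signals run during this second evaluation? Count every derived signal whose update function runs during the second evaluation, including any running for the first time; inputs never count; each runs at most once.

2 derived signals run: sig2, sig7.

First demand of the output computes:
  sig2 = if0(src2=1 -> else branch src2) = 1
  sig7 = min2(1, 1) = 1

After the edit, cleaning proceeds:
  sig2: a read changed (src2 1->0; src2 1->0) — executes, giving 0.
  sig7: a read changed (sig2 1->0; src2 1->0) — executes, giving 0.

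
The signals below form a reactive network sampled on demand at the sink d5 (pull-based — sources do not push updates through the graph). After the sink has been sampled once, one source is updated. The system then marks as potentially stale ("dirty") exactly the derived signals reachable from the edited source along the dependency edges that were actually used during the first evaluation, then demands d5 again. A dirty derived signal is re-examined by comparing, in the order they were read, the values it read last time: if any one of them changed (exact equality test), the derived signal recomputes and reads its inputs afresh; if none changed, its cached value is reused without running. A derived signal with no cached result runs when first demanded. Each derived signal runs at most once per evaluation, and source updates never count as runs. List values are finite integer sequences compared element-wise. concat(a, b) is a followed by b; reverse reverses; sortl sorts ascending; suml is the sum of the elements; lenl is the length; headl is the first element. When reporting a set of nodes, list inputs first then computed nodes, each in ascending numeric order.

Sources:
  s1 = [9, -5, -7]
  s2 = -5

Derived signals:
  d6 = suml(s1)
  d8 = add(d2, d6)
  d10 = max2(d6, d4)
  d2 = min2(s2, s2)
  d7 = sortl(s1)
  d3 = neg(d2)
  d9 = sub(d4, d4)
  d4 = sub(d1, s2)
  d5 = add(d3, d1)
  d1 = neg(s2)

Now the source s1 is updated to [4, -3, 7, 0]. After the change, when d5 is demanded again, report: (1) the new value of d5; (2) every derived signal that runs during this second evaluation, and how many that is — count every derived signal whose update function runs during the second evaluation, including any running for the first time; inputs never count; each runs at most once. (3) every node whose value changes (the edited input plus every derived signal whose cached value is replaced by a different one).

d5 now evaluates to 10.
Run set: none (0 run).
Changed values: s1.
The important point: nothing the output needs ever reads s1, so the edit is invisible to it.

Initial pass — values computed on the first demand:
  d1 = neg(-5) = 5
  d2 = min2(-5, -5) = -5
  d3 = neg(-5) = 5
  d5 = add(5, 5) = 10

Second demand — change propagation:
  no demanded computation ever read s1, so the edit dirties nothing and nothing runs.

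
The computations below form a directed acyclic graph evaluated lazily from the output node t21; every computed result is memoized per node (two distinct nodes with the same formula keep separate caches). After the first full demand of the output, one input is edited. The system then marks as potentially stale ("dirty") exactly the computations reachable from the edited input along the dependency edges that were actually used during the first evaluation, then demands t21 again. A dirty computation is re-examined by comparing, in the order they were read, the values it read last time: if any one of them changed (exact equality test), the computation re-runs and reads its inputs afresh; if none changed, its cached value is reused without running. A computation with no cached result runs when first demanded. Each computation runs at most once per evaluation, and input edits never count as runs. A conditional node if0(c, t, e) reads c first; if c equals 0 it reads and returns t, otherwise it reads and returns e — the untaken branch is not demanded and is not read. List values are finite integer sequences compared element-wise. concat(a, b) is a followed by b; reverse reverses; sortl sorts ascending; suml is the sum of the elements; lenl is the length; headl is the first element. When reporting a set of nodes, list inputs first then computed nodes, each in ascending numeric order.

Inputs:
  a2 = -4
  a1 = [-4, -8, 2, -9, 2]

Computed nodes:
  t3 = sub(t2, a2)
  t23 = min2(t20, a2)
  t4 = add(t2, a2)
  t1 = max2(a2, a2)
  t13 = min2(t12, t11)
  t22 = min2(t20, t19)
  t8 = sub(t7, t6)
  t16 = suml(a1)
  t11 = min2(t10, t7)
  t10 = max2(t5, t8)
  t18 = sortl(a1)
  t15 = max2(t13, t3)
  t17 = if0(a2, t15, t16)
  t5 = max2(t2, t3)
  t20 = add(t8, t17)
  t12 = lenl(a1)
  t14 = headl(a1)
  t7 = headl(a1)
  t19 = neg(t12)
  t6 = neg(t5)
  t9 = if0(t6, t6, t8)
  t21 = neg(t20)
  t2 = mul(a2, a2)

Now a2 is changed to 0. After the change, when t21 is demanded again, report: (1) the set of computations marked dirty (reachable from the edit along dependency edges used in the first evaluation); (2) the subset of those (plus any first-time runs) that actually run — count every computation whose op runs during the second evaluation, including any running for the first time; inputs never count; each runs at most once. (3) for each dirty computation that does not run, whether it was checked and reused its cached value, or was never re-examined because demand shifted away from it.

The edit dirties: t2, t3, t5, t6, t8, t17, t20, t21.
13 computations run: t2, t3, t5, t6, t8, t10, t11, t12, t13, t15, t17, t20, t21.
No dirty computation escaped a run.
Note the branch switch — t10, t11, t12, t13, t15 had no cache and run now for the first time.

First demand of the output computes:
  t2 = mul(-4, -4) = 16
  t3 = sub(16, -4) = 20
  t5 = max2(16, 20) = 20
  t6 = neg(20) = -20
  t7 = headl([-4, -8, 2, -9, 2]) = -4
  t8 = sub(-4, -20) = 16
  t16 = suml([-4, -8, 2, -9, 2]) = -17
  t17 = if0(a2=-4 -> else branch t16) = -17
  t20 = add(16, -17) = -1
  t21 = neg(-1) = 1

After the edit, cleaning proceeds:
  t2: a read changed (a2 -4->0; a2 -4->0) — executes, giving 0.
  t3: a read changed (t2 16->0; a2 -4->0) — executes, giving 0.
  t5: a read changed (t2 16->0; t3 20->0) — executes, giving 0.
  t6: a read changed (t5 20->0) — executes, giving 0.
  t8: a read changed (t6 -20->0) — executes, giving -4.
  t10: had never run; runs now, result 0.
  t11: had never run; runs now, result -4.
  t12: had never run; runs now, result 5.
  t13: had never run; runs now, result -4.
  t15: had never run; runs now, result 0.
  t17: a read changed (a2 -4->0) — executes, giving 0.
  t20: a read changed (t8 16->-4; t17 -17->0) — executes, giving -4.
  t21: a read changed (t20 -1->-4) — executes, giving 4.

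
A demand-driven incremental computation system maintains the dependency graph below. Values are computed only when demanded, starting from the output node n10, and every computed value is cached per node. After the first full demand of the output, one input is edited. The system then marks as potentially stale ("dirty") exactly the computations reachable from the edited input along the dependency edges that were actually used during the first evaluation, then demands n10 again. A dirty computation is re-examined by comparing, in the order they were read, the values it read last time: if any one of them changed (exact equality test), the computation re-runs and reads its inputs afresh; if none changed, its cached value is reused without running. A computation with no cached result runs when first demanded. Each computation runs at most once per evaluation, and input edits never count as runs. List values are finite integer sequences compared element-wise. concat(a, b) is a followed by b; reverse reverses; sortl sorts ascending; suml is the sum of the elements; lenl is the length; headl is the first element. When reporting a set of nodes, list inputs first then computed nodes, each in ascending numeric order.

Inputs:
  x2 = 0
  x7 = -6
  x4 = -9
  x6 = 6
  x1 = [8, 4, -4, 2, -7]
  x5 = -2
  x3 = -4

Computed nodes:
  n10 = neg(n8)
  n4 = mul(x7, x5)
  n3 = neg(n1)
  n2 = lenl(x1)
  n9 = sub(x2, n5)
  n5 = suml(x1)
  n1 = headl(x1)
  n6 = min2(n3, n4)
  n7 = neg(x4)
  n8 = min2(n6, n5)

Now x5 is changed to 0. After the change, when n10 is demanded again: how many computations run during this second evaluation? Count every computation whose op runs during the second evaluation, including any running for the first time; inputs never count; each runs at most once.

Computations that run: n4, n6 — 2 in total.
Key observation: the change is absorbed at n6 — it re-runs but produces the same value, and the output's value is unchanged.

First evaluation (everything demanded from the output):
  n1 = headl([8, 4, -4, 2, -7]) = 8
  n3 = neg(8) = -8
  n4 = mul(-6, -2) = 12
  n5 = suml([8, 4, -4, 2, -7]) = 3
  n6 = min2(-8, 12) = -8
  n8 = min2(-8, 3) = -8
  n10 = neg(-8) = 8

Propagation after the edit:
  n4: runs — x5 -2->0; result 0.
  n6: runs — n4 12->0; result -8 (same value as before).
  n8: checked — values it read are unchanged (n6 unchanged, n5 unchanged); reused cached -8 without running.
  n10: checked — values it read are unchanged (n8 unchanged); reused cached 8 without running.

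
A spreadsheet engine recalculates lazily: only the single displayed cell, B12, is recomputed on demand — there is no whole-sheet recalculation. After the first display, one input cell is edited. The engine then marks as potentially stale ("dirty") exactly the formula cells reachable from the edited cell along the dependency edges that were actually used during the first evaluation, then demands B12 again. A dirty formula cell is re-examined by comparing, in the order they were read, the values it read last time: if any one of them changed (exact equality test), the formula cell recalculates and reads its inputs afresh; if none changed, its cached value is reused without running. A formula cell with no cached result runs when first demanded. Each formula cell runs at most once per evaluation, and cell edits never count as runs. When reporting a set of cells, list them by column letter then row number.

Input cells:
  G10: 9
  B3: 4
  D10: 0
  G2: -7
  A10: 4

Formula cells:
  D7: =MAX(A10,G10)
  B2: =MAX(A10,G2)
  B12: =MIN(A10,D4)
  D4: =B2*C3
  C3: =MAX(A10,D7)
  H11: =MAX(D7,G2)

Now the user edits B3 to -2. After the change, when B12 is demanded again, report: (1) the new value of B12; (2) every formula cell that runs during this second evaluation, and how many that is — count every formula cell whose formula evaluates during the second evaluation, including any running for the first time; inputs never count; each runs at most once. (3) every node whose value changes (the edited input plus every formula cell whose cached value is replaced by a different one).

New value of B12: 4.
Formula cells that run: none — 0 in total.
Values that change: B3.
Key observation: B3 is never demanded by the output, so the edit triggers no recomputation at all.

First evaluation (everything demanded from the output):
  B2 = MAX(4, -7) = 4
  D7 = MAX(4, 9) = 9
  C3 = MAX(4, 9) = 9
  D4 = 4 * 9 = 36
  B12 = MIN(4, 36) = 4

Propagation after the edit:
  B3 feeds no computation that the output demands — nothing is marked dirty and nothing runs.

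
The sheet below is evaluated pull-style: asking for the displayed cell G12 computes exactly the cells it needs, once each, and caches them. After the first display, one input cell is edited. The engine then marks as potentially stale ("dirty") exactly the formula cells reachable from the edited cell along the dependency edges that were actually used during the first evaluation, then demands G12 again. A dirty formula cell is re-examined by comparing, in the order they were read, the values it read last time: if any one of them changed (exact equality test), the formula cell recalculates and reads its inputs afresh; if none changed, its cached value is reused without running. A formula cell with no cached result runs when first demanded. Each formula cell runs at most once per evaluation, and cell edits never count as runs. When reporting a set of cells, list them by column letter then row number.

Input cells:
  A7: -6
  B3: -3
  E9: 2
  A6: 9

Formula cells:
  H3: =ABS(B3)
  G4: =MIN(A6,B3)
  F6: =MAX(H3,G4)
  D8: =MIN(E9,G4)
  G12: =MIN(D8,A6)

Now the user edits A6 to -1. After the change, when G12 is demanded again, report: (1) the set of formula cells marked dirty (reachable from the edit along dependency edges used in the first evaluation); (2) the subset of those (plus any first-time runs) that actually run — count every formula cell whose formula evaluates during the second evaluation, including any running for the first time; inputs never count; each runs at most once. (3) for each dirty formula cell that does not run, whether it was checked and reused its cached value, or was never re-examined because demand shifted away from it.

The edit dirties: D8, G4, G12.
2 formula cells run: G4, G12.
Cache hits after checking: D8.
Note where the cutoff bites: D8 is checked, finds nothing changed, and keeps its cache.

First demand of the output computes:
  G4 = MIN(9, -3) = -3
  D8 = MIN(2, -3) = -3
  G12 = MIN(-3, 9) = -3

After the edit, cleaning proceeds:
  G4: a read changed (A6 9->-1) — executes, giving -3 — identical to its old value.
  D8: dirty, but its reads are unchanged (E9 unchanged, G4 unchanged); cached -3 stands.
  G12: a read changed (A6 9->-1) — executes, giving -3 — identical to its old value.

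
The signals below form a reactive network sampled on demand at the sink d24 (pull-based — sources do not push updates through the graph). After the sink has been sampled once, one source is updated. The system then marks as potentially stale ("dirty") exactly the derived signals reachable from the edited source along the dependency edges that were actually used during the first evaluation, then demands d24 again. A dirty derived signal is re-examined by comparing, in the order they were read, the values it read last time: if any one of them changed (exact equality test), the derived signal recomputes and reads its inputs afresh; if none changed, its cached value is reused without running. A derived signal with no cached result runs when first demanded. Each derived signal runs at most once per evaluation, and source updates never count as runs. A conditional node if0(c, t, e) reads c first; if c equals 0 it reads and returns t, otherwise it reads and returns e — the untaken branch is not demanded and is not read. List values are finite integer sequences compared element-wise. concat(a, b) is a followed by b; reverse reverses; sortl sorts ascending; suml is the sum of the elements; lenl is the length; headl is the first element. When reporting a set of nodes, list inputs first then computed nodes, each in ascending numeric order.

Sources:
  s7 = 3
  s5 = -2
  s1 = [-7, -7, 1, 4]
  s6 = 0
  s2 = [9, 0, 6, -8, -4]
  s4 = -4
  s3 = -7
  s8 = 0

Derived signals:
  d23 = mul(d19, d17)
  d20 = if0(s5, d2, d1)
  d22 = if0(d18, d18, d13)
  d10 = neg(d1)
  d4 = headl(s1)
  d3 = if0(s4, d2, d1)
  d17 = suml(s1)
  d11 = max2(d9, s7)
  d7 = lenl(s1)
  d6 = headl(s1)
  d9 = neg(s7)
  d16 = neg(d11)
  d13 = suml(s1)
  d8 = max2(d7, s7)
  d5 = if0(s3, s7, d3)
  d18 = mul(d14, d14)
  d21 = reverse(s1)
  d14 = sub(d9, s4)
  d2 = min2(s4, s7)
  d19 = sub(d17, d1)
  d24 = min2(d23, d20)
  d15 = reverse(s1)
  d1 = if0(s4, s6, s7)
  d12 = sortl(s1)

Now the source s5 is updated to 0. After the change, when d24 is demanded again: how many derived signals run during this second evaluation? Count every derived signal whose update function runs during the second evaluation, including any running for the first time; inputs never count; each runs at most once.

Initial pass — values computed on the first demand:
  d1 = if0(s4=-4 -> else branch s7) = 3
  d17 = suml([-7, -7, 1, 4]) = -9
  d19 = sub(-9, 3) = -12
  d20 = if0(s5=-2 -> else branch d1) = 3
  d23 = mul(-12, -9) = 108
  d24 = min2(108, 3) = 3

Second demand — change propagation:
  d2: newly demanded (no cache) — executes and yields -4.
  d20: re-runs because s5 -2->0; new result -4.
  d24: re-runs because d20 3->-4; new result -4.

The important point: the flipped condition pulls in fresh nodes; d2 runs for the first time.

Run set: d2, d20, d24 (3 run).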